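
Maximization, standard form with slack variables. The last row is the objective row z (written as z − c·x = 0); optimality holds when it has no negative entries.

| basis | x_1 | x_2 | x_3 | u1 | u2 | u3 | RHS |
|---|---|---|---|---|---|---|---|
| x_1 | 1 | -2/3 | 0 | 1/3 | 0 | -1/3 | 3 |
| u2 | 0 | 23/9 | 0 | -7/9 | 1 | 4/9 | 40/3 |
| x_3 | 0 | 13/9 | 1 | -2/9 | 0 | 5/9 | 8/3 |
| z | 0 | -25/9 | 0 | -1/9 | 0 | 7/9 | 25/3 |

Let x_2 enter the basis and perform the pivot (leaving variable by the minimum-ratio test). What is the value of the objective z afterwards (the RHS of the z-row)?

Ratio test on column x_2 — row 1: entry -2/3 ≤ 0; row 2: (40/3)/(23/9) = 120/23; row 3: (8/3)/(13/9) = 24/13. Minimum is 24/13 at row 3 (x_3 leaves); pivot element 13/9.
Pivot on row 3; the z-row RHS becomes 25/3 − (-25/9)·(24/13) = 175/13.

175/13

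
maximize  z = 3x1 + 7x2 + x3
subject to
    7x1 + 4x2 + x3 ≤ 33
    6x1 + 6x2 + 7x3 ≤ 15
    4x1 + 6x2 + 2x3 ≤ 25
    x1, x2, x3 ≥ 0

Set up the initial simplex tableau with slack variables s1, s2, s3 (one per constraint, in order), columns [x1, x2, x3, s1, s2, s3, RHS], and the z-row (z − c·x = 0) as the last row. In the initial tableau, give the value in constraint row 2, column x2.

6

Constraint 2 has coefficient 6 on x2.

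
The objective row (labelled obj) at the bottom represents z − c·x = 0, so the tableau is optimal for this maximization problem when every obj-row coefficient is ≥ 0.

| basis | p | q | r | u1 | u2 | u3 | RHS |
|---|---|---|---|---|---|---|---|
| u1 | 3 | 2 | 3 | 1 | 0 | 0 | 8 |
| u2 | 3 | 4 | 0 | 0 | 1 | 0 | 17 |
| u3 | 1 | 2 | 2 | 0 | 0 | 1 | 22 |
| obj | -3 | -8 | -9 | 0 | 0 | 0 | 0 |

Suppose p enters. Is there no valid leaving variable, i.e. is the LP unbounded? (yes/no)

no

Column p has positive entries in row(s) 1, 2, 3, so the ratio test bounds it — not unbounded.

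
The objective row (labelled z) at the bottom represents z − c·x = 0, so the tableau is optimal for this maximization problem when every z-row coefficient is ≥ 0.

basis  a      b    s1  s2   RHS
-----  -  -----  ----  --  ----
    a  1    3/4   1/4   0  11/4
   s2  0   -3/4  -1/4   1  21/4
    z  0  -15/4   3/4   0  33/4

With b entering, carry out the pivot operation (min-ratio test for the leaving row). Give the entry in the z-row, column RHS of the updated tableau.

22

Ratio test on column b — row 1: (11/4)/(3/4) = 11/3; row 2: entry -3/4 ≤ 0. Minimum is 11/3 at row 1 (a leaves); pivot element 3/4.
Divide row 1 by 3/4; eliminate column b from the other rows.
z-row update in column RHS: 33/4 − (-15/4)·(11/3) = 22.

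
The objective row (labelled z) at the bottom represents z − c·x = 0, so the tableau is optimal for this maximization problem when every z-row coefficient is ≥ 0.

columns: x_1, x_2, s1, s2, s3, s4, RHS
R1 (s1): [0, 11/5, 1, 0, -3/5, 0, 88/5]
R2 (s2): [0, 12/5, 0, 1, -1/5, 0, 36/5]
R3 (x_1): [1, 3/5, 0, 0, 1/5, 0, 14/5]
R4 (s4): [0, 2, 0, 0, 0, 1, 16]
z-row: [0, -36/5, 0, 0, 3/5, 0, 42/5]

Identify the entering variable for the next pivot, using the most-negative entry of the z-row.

x_2

Negative z-row entries: x_2: -36/5.
The most negative is -36/5 in column x_2, so x_2 enters.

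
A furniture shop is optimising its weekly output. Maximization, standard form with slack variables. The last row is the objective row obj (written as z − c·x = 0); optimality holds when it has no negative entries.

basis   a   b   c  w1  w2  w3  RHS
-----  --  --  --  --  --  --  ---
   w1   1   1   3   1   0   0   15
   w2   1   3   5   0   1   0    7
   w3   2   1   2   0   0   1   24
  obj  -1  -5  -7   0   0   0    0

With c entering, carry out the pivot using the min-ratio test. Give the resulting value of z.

Ratio test on column c — row 1: 15/3 = 5; row 2: 7/5 = 7/5; row 3: 24/2 = 12. Minimum is 7/5 at row 2 (w2 leaves); pivot element 5.
Pivot on row 2; the obj-row RHS becomes 0 − (-7)·(7/5) = 49/5.

49/5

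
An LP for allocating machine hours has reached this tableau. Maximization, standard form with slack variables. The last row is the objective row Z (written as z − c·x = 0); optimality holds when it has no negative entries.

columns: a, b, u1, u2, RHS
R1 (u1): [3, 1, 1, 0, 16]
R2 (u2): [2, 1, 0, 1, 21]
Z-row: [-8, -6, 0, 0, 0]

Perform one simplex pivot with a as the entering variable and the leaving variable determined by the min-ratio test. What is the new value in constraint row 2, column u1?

Ratio test on column a — row 1: 16/3 = 16/3; row 2: 21/2 = 21/2. Minimum is 16/3 at row 1 (u1 leaves); pivot element 3.
Divide row 1 by 3; eliminate column a from the other rows.
Row 2 update in column u1: 0 − 2·(1/3) = -2/3.

-2/3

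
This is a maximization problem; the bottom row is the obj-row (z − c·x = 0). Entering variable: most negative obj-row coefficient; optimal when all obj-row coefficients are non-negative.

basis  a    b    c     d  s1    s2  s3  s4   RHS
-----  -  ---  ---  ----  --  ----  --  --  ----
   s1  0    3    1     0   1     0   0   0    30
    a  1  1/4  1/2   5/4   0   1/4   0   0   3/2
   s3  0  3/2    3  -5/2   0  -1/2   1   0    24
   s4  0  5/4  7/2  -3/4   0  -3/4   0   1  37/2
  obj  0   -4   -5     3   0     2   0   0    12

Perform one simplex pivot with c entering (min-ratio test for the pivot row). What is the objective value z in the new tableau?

27

Ratio test on column c — row 1: 30/1 = 30; row 2: (3/2)/(1/2) = 3; row 3: 24/3 = 8; row 4: (37/2)/(7/2) = 37/7. Minimum is 3 at row 2 (a leaves); pivot element 1/2.
Pivot on row 2; the obj-row RHS becomes 12 − (-5)·3 = 27.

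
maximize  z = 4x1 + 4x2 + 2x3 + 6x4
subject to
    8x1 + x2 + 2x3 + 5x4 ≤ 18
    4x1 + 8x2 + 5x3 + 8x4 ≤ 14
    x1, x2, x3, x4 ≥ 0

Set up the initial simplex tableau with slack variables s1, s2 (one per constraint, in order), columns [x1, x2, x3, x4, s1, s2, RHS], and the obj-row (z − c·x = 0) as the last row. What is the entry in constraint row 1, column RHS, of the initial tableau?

18

The RHS of constraint 1 is b_1 = 18.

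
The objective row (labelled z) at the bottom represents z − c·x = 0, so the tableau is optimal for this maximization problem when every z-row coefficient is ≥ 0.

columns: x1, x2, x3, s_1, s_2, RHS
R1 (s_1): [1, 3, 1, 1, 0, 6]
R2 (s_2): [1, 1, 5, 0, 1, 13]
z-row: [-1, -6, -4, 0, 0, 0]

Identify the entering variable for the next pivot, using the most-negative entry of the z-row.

Negative z-row entries: x1: -1, x2: -6, x3: -4.
The most negative is -6 in column x2, so x2 enters.

x2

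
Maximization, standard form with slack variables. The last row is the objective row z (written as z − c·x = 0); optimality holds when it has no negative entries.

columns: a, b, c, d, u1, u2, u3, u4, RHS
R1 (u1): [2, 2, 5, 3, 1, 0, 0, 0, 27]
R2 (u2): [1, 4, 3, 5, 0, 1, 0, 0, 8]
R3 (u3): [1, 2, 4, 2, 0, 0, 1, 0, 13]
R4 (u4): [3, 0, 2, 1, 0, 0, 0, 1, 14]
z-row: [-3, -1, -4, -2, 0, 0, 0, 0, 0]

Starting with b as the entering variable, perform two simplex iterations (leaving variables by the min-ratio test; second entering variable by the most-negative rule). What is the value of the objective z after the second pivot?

32/3

Ratio test on column b — row 1: 27/2 = 27/2; row 2: 8/4 = 2; row 3: 13/2 = 13/2; row 4: entry 0 ≤ 0. Minimum is 2 at row 2 (u2 leaves); pivot element 4.
Pivot on row 2; the z-row RHS becomes 0 − (-1)·2 = 2.
Next entering variable (most negative z-row entry -13/4): c.
Ratio test on column c — row 1: 23/(7/2) = 46/7; row 2: 2/(3/4) = 8/3; row 3: 9/(5/2) = 18/5; row 4: 14/2 = 7. Minimum is 8/3 at row 2 (b leaves); pivot element 3/4.
After the second pivot the z-row RHS is 2 − (-13/4)·(8/3) = 32/3.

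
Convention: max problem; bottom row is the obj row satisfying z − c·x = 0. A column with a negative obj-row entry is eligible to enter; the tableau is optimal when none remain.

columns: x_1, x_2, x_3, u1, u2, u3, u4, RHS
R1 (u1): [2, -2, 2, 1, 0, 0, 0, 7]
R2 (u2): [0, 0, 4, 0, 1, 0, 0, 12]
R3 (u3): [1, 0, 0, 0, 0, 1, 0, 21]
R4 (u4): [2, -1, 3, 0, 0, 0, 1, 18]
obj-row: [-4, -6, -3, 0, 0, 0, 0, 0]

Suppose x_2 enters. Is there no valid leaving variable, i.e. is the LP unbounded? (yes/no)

Every constraint-row entry in column x_2 is ≤ 0, so increasing x_2 is unbounded.

yes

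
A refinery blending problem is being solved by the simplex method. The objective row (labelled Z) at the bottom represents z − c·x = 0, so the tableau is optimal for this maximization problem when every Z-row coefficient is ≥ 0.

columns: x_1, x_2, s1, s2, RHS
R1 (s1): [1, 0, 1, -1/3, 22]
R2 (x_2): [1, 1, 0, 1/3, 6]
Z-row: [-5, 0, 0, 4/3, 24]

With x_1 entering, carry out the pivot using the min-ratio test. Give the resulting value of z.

Ratio test on column x_1 — row 1: 22/1 = 22; row 2: 6/1 = 6. Minimum is 6 at row 2 (x_2 leaves); pivot element 1.
Pivot on row 2; the Z-row RHS becomes 24 − (-5)·6 = 54.

54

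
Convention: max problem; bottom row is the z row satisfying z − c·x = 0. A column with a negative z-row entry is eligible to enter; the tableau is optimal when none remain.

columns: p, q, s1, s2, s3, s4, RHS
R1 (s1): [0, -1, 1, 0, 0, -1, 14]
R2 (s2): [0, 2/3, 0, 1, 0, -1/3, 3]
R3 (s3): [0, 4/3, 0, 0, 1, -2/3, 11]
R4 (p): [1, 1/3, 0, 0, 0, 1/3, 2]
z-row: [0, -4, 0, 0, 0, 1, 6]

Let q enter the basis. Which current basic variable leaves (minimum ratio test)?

s2

Column q entries and ratios — s1: -1 ≤ 0, skip; s2: 3/(2/3) = 9/2; s3: 11/(4/3) = 33/4; p: 2/(1/3) = 6.
Smallest ratio is 9/2 in the row of s2, so s2 leaves.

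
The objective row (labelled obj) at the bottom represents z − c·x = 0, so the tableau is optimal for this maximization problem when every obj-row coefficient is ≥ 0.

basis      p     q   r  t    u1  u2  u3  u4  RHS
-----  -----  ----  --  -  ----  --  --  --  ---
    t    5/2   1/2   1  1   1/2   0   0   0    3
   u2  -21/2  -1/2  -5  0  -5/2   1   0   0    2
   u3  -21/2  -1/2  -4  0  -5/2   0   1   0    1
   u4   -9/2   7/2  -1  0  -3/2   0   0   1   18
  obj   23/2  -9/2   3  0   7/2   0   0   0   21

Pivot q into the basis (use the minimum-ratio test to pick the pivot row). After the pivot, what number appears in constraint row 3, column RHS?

25/7

Ratio test on column q — row 1: 3/(1/2) = 6; row 2: entry -1/2 ≤ 0; row 3: entry -1/2 ≤ 0; row 4: 18/(7/2) = 36/7. Minimum is 36/7 at row 4 (u4 leaves); pivot element 7/2.
Divide row 4 by 7/2; eliminate column q from the other rows.
Row 3 update in column RHS: 1 − (-1/2)·(36/7) = 25/7.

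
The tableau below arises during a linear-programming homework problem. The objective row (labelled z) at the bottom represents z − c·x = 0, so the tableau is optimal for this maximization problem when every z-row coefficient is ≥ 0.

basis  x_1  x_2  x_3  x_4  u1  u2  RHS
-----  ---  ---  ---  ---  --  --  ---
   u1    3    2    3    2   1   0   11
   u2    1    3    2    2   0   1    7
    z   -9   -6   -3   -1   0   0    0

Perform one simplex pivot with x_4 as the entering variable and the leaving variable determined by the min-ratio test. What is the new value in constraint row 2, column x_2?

3/2

Ratio test on column x_4 — row 1: 11/2 = 11/2; row 2: 7/2 = 7/2. Minimum is 7/2 at row 2 (u2 leaves); pivot element 2.
Divide row 2 by 2; eliminate column x_4 from the other rows.
In the new row 2, the x_2 entry is the old entry divided by the pivot: 3/2 = 3/2.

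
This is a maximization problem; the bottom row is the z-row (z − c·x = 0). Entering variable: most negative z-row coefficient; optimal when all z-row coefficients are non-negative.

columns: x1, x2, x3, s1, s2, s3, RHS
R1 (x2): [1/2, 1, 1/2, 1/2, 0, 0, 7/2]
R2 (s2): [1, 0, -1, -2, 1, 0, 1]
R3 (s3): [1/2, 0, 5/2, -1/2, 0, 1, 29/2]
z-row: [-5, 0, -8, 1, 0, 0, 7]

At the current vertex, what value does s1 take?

0

s1 is not in the basis, so in the current basic feasible solution s1 = 0.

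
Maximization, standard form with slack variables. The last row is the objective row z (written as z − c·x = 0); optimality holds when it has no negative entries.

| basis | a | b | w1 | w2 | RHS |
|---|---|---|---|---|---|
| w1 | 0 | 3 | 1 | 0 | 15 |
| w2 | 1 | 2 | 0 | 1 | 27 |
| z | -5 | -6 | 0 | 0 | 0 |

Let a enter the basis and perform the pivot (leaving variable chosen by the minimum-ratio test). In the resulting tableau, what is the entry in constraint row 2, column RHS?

Ratio test on column a — row 1: entry 0 ≤ 0; row 2: 27/1 = 27. Minimum is 27 at row 2 (w2 leaves); pivot element 1.
Divide row 2 by 1; eliminate column a from the other rows.
In the new row 2, the RHS entry is the old entry divided by the pivot: 27/1 = 27.

27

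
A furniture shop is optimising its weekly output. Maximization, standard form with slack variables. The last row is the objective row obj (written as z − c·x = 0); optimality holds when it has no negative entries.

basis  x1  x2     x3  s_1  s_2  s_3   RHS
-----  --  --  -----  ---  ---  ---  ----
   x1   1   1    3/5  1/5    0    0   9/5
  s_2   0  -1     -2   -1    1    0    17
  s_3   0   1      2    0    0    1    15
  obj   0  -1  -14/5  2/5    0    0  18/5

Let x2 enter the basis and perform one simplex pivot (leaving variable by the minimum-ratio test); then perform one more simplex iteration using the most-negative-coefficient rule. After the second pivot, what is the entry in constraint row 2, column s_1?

Ratio test on column x2 — row 1: (9/5)/1 = 9/5; row 2: entry -1 ≤ 0; row 3: 15/1 = 15. Minimum is 9/5 at row 1 (x1 leaves); pivot element 1.
Divide row 1 by 1; eliminate column x2 from the other rows.
Second iteration: most negative obj-row entry is -11/5 in column x3, so x3 enters.
Ratio test on column x3 — row 1: (9/5)/(3/5) = 3; row 2: entry -7/5 ≤ 0; row 3: (66/5)/(7/5) = 66/7. Minimum is 3 at row 1 (x2 leaves); pivot element 3/5.
Divide row 1 by 3/5; eliminate column x3 from the other rows.
After both pivots, the entry at constraint row 2, column s_1 is -1/3.

-1/3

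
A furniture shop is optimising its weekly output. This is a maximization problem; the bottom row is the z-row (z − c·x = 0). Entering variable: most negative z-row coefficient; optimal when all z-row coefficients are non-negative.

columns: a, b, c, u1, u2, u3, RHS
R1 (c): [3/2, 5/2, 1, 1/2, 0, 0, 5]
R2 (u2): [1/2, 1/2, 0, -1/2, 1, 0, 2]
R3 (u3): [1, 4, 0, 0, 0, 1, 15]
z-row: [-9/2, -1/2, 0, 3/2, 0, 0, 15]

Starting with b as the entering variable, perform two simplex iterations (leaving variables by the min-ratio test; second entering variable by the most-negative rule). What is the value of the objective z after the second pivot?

30

Ratio test on column b — row 1: 5/(5/2) = 2; row 2: 2/(1/2) = 4; row 3: 15/4 = 15/4. Minimum is 2 at row 1 (c leaves); pivot element 5/2.
Pivot on row 1; the z-row RHS becomes 15 − (-1/2)·2 = 16.
Next entering variable (most negative z-row entry -21/5): a.
Ratio test on column a — row 1: 2/(3/5) = 10/3; row 2: 1/(1/5) = 5; row 3: entry -7/5 ≤ 0. Minimum is 10/3 at row 1 (b leaves); pivot element 3/5.
After the second pivot the z-row RHS is 16 − (-21/5)·(10/3) = 30.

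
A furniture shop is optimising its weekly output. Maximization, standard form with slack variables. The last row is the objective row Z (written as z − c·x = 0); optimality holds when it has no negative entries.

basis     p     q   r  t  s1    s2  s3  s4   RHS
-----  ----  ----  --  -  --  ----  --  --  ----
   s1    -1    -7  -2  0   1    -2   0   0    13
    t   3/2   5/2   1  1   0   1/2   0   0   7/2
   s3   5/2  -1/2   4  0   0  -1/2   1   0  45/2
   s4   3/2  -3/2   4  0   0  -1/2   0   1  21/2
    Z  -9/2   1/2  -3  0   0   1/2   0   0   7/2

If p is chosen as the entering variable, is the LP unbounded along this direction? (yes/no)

Column p has positive entries in row(s) 2, 3, 4, so the ratio test bounds it — not unbounded.

no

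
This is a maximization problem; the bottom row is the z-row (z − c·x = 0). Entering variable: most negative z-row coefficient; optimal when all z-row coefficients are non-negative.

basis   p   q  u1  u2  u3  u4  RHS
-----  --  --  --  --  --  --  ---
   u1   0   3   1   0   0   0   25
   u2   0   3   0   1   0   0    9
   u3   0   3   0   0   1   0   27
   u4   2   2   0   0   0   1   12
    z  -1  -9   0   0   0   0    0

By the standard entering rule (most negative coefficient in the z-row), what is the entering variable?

q

Negative z-row entries: p: -1, q: -9.
The most negative is -9 in column q, so q enters.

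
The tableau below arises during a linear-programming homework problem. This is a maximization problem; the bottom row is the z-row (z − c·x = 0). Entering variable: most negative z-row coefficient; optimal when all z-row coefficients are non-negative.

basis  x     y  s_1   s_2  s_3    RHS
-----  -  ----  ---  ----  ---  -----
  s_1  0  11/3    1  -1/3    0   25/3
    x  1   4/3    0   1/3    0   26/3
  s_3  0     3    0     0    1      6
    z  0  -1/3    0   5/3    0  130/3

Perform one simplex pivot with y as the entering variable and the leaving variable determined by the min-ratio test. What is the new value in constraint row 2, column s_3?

-4/9

Ratio test on column y — row 1: (25/3)/(11/3) = 25/11; row 2: (26/3)/(4/3) = 13/2; row 3: 6/3 = 2. Minimum is 2 at row 3 (s_3 leaves); pivot element 3.
Divide row 3 by 3; eliminate column y from the other rows.
Row 2 update in column s_3: 0 − (4/3)·(1/3) = -4/9.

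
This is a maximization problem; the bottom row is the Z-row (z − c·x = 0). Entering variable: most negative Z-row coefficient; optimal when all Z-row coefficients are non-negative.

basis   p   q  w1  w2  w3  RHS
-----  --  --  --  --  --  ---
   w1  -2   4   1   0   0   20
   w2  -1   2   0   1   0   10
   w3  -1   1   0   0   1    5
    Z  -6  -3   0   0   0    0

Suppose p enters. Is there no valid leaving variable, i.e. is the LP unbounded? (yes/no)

yes

Every constraint-row entry in column p is ≤ 0, so increasing p is unbounded.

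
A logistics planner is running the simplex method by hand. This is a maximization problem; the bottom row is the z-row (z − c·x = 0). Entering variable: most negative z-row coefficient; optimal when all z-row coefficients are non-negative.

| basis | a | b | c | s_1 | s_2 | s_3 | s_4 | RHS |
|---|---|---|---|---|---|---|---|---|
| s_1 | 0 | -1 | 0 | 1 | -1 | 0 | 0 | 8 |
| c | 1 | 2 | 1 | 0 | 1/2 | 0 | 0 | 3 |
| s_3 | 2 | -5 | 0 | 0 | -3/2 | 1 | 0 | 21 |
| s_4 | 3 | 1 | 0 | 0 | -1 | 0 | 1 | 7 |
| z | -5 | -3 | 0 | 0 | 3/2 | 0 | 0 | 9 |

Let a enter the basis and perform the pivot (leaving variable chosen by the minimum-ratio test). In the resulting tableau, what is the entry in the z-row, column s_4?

5/3

Ratio test on column a — row 1: entry 0 ≤ 0; row 2: 3/1 = 3; row 3: 21/2 = 21/2; row 4: 7/3 = 7/3. Minimum is 7/3 at row 4 (s_4 leaves); pivot element 3.
Divide row 4 by 3; eliminate column a from the other rows.
z-row update in column s_4: 0 − (-5)·(1/3) = 5/3.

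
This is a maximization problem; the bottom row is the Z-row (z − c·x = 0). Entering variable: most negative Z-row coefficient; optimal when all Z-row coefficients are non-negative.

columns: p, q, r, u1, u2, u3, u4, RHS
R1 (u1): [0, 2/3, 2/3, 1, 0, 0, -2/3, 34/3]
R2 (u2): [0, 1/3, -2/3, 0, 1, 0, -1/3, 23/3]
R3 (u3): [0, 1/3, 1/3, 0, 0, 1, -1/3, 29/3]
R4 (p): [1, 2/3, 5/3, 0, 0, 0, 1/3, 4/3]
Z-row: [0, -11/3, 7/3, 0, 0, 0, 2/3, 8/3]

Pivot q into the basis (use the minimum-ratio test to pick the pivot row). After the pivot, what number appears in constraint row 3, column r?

Ratio test on column q — row 1: (34/3)/(2/3) = 17; row 2: (23/3)/(1/3) = 23; row 3: (29/3)/(1/3) = 29; row 4: (4/3)/(2/3) = 2. Minimum is 2 at row 4 (p leaves); pivot element 2/3.
Divide row 4 by 2/3; eliminate column q from the other rows.
Row 3 update in column r: 1/3 − (1/3)·(5/2) = -1/2.

-1/2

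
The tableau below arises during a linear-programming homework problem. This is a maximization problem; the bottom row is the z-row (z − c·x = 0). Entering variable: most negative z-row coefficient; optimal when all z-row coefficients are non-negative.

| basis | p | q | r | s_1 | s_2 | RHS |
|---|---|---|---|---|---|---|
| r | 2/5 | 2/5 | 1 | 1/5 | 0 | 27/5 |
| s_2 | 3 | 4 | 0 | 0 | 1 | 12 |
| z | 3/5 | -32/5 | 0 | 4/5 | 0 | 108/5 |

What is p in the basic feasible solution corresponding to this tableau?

0

p is not in the basis, so in the current basic feasible solution p = 0.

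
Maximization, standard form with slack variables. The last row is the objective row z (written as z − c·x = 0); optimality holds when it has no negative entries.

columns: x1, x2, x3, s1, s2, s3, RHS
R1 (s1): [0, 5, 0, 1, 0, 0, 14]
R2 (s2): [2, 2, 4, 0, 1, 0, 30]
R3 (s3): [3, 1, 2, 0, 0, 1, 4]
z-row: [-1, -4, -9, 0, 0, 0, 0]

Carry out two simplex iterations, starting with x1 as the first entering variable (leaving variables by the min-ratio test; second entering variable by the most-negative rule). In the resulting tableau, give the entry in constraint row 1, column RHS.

14

Ratio test on column x1 — row 1: entry 0 ≤ 0; row 2: 30/2 = 15; row 3: 4/3 = 4/3. Minimum is 4/3 at row 3 (s3 leaves); pivot element 3.
Divide row 3 by 3; eliminate column x1 from the other rows.
Second iteration: most negative z-row entry is -25/3 in column x3, so x3 enters.
Ratio test on column x3 — row 1: entry 0 ≤ 0; row 2: (82/3)/(8/3) = 41/4; row 3: (4/3)/(2/3) = 2. Minimum is 2 at row 3 (x1 leaves); pivot element 2/3.
Divide row 3 by 2/3; eliminate column x3 from the other rows.
After both pivots, the entry at constraint row 1, column RHS is 14.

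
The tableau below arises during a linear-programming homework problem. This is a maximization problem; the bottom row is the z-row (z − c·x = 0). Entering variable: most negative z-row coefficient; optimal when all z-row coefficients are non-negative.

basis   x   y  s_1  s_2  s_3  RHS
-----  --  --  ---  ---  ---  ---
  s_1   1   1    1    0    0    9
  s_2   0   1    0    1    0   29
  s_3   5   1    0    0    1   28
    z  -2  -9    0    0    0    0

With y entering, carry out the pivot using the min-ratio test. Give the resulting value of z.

Ratio test on column y — row 1: 9/1 = 9; row 2: 29/1 = 29; row 3: 28/1 = 28. Minimum is 9 at row 1 (s_1 leaves); pivot element 1.
Pivot on row 1; the z-row RHS becomes 0 − (-9)·9 = 81.

81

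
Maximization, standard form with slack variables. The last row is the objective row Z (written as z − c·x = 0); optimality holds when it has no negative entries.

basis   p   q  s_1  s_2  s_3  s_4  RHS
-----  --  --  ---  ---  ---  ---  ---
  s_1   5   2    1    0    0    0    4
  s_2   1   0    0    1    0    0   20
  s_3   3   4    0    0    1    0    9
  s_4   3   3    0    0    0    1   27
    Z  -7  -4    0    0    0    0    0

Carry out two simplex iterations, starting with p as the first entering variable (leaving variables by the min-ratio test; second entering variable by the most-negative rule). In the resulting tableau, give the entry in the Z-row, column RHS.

8

Ratio test on column p — row 1: 4/5 = 4/5; row 2: 20/1 = 20; row 3: 9/3 = 3; row 4: 27/3 = 9. Minimum is 4/5 at row 1 (s_1 leaves); pivot element 5.
Divide row 1 by 5; eliminate column p from the other rows.
Second iteration: most negative Z-row entry is -6/5 in column q, so q enters.
Ratio test on column q — row 1: (4/5)/(2/5) = 2; row 2: entry -2/5 ≤ 0; row 3: (33/5)/(14/5) = 33/14; row 4: (123/5)/(9/5) = 41/3. Minimum is 2 at row 1 (p leaves); pivot element 2/5.
Divide row 1 by 2/5; eliminate column q from the other rows.
After both pivots, the entry at the Z-row, column RHS is 8.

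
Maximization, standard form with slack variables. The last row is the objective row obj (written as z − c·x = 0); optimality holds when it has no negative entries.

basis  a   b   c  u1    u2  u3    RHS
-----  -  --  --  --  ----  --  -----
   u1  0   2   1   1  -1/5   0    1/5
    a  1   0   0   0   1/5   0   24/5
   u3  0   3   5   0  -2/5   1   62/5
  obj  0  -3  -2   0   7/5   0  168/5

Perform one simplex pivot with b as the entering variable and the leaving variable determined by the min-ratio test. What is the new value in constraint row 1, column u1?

1/2

Ratio test on column b — row 1: (1/5)/2 = 1/10; row 2: entry 0 ≤ 0; row 3: (62/5)/3 = 62/15. Minimum is 1/10 at row 1 (u1 leaves); pivot element 2.
Divide row 1 by 2; eliminate column b from the other rows.
In the new row 1, the u1 entry is the old entry divided by the pivot: 1/2 = 1/2.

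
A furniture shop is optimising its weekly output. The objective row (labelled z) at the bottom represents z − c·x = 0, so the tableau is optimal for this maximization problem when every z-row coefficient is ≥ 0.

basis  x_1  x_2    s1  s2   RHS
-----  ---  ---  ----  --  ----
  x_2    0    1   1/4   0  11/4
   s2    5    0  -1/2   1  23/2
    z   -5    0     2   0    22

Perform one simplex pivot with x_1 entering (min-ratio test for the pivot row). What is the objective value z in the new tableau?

Ratio test on column x_1 — row 1: entry 0 ≤ 0; row 2: (23/2)/5 = 23/10. Minimum is 23/10 at row 2 (s2 leaves); pivot element 5.
Pivot on row 2; the z-row RHS becomes 22 − (-5)·(23/10) = 67/2.

67/2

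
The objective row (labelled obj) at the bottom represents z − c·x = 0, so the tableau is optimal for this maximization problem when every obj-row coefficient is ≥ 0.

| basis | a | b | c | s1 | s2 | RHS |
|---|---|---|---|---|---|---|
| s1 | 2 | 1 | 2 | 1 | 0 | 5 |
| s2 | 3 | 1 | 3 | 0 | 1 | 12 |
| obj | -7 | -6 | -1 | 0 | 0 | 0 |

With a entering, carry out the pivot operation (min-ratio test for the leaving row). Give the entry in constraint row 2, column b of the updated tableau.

Ratio test on column a — row 1: 5/2 = 5/2; row 2: 12/3 = 4. Minimum is 5/2 at row 1 (s1 leaves); pivot element 2.
Divide row 1 by 2; eliminate column a from the other rows.
Row 2 update in column b: 1 − 3·(1/2) = -1/2.

-1/2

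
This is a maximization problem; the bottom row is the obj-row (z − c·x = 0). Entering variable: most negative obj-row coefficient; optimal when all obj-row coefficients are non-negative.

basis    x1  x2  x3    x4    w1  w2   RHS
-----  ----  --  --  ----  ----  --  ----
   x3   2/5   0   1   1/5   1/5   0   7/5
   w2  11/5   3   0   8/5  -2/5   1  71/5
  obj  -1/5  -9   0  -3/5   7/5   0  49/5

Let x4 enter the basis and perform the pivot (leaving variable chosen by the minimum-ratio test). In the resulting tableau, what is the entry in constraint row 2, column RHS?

Ratio test on column x4 — row 1: (7/5)/(1/5) = 7; row 2: (71/5)/(8/5) = 71/8. Minimum is 7 at row 1 (x3 leaves); pivot element 1/5.
Divide row 1 by 1/5; eliminate column x4 from the other rows.
Row 2 update in column RHS: 71/5 − (8/5)·7 = 3.

3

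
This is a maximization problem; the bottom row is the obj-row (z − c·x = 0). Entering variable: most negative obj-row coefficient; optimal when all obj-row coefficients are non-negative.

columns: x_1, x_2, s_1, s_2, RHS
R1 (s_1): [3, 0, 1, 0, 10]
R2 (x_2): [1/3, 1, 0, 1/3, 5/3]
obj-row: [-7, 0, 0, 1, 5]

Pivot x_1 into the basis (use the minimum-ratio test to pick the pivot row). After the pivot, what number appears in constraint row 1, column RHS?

10/3

Ratio test on column x_1 — row 1: 10/3 = 10/3; row 2: (5/3)/(1/3) = 5. Minimum is 10/3 at row 1 (s_1 leaves); pivot element 3.
Divide row 1 by 3; eliminate column x_1 from the other rows.
In the new row 1, the RHS entry is the old entry divided by the pivot: 10/3 = 10/3.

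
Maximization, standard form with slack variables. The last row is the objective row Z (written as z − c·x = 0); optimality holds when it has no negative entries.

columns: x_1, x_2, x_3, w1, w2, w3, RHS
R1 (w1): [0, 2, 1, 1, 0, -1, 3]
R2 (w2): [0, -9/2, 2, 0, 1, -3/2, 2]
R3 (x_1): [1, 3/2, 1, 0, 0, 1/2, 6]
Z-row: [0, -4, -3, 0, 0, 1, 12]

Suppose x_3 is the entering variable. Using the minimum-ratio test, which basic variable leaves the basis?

w2

Column x_3 entries and ratios — w1: 3/1 = 3; w2: 2/2 = 1; x_1: 6/1 = 6.
Smallest ratio is 1 in the row of w2, so w2 leaves.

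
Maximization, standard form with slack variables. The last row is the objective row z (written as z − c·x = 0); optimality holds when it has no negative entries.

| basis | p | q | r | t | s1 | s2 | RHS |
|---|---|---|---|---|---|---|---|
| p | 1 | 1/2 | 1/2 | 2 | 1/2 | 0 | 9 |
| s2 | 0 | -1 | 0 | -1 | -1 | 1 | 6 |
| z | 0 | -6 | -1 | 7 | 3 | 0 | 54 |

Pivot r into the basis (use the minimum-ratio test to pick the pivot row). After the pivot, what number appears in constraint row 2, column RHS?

6

Ratio test on column r — row 1: 9/(1/2) = 18; row 2: entry 0 ≤ 0. Minimum is 18 at row 1 (p leaves); pivot element 1/2.
Divide row 1 by 1/2; eliminate column r from the other rows.
Row 2 update in column RHS: 6 − 0·18 = 6.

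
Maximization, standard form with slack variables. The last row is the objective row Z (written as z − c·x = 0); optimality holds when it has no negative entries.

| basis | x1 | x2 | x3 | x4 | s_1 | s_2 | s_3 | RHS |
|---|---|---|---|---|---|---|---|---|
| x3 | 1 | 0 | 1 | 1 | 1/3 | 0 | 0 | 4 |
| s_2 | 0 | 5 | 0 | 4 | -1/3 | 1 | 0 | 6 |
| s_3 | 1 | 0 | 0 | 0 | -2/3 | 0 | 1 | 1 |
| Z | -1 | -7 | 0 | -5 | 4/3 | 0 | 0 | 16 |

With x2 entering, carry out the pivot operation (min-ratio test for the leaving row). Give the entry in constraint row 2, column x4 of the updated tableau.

4/5

Ratio test on column x2 — row 1: entry 0 ≤ 0; row 2: 6/5 = 6/5; row 3: entry 0 ≤ 0. Minimum is 6/5 at row 2 (s_2 leaves); pivot element 5.
Divide row 2 by 5; eliminate column x2 from the other rows.
In the new row 2, the x4 entry is the old entry divided by the pivot: 4/5 = 4/5.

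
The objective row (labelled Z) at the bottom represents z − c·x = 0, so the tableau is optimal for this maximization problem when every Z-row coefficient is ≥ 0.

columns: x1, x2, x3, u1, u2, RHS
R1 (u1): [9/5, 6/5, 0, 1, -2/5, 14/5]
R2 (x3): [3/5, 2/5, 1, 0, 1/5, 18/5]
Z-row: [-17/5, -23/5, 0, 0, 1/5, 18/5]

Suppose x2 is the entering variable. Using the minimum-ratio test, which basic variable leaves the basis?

Column x2 entries and ratios — u1: (14/5)/(6/5) = 7/3; x3: (18/5)/(2/5) = 9.
Smallest ratio is 7/3 in the row of u1, so u1 leaves.

u1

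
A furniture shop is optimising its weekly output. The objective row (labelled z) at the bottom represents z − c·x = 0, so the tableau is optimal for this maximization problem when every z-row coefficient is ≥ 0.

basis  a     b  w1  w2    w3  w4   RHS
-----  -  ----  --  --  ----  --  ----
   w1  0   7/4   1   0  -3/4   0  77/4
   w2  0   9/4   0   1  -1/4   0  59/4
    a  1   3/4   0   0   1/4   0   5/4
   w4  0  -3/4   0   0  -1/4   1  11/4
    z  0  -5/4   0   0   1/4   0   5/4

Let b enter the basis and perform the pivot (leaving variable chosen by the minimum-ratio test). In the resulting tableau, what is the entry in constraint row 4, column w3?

0

Ratio test on column b — row 1: (77/4)/(7/4) = 11; row 2: (59/4)/(9/4) = 59/9; row 3: (5/4)/(3/4) = 5/3; row 4: entry -3/4 ≤ 0. Minimum is 5/3 at row 3 (a leaves); pivot element 3/4.
Divide row 3 by 3/4; eliminate column b from the other rows.
Row 4 update in column w3: -1/4 − (-3/4)·(1/3) = 0.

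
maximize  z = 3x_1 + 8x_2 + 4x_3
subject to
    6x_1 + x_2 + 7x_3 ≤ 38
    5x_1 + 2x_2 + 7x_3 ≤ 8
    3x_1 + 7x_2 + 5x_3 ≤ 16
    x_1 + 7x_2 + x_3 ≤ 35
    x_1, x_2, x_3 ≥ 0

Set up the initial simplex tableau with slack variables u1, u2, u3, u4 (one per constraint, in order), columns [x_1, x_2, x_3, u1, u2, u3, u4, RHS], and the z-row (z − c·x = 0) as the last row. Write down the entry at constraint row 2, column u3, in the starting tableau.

Slack u3 belongs to constraint 3; its column is the unit vector e_3, so the entry in row 2 is 0.

0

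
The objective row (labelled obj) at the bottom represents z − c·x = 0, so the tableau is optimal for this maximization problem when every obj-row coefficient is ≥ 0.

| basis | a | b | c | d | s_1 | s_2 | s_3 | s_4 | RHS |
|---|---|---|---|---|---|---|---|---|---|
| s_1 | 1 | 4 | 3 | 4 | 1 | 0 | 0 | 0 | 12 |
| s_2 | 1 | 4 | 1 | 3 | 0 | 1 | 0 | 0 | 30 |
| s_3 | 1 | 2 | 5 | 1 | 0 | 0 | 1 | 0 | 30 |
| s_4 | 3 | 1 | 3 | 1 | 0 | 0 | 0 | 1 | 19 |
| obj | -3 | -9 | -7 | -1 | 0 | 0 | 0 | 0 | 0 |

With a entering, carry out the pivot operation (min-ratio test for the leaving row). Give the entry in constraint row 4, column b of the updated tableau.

Ratio test on column a — row 1: 12/1 = 12; row 2: 30/1 = 30; row 3: 30/1 = 30; row 4: 19/3 = 19/3. Minimum is 19/3 at row 4 (s_4 leaves); pivot element 3.
Divide row 4 by 3; eliminate column a from the other rows.
In the new row 4, the b entry is the old entry divided by the pivot: 1/3 = 1/3.

1/3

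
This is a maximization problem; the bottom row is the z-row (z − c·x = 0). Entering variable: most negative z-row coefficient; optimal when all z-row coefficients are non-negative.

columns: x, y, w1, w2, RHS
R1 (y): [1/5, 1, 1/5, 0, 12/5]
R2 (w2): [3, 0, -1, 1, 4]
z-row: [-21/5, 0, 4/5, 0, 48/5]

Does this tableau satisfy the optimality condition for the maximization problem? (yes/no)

The z-row has a negative entry -21/5 in column x, so it is not optimal.

no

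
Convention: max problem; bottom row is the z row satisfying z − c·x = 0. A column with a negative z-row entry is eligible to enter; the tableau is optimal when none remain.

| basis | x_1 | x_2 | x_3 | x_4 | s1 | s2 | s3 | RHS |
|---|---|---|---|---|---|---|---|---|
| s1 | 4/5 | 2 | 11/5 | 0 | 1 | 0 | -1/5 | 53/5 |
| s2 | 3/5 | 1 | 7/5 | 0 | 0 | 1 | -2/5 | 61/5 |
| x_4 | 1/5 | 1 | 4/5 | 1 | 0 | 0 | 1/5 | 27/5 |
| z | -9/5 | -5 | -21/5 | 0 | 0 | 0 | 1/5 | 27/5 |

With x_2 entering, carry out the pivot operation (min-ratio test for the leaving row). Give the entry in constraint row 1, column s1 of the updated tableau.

1/2

Ratio test on column x_2 — row 1: (53/5)/2 = 53/10; row 2: (61/5)/1 = 61/5; row 3: (27/5)/1 = 27/5. Minimum is 53/10 at row 1 (s1 leaves); pivot element 2.
Divide row 1 by 2; eliminate column x_2 from the other rows.
In the new row 1, the s1 entry is the old entry divided by the pivot: 1/2 = 1/2.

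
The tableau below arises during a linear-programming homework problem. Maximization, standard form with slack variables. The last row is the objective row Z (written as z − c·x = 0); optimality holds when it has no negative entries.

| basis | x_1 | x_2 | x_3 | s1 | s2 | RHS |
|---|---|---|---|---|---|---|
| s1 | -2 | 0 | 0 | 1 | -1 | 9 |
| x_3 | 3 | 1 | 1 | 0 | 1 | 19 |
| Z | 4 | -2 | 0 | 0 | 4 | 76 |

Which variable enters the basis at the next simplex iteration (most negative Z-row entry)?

x_2

Negative Z-row entries: x_2: -2.
The most negative is -2 in column x_2, so x_2 enters.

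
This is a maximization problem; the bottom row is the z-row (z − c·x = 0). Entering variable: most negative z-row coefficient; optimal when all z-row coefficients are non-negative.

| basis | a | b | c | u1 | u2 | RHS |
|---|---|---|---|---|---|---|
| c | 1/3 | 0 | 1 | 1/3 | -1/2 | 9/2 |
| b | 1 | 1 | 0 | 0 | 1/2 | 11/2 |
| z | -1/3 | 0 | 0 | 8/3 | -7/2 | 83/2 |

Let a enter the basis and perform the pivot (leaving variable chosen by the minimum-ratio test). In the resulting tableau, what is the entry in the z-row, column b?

Ratio test on column a — row 1: (9/2)/(1/3) = 27/2; row 2: (11/2)/1 = 11/2. Minimum is 11/2 at row 2 (b leaves); pivot element 1.
Divide row 2 by 1; eliminate column a from the other rows.
z-row update in column b: 0 − (-1/3)·1 = 1/3.

1/3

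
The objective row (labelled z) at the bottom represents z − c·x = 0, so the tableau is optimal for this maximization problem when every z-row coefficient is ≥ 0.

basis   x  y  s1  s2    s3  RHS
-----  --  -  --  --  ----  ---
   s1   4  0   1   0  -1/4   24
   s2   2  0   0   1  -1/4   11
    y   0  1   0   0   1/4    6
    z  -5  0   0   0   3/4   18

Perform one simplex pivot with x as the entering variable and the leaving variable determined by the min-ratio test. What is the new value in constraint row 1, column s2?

Ratio test on column x — row 1: 24/4 = 6; row 2: 11/2 = 11/2; row 3: entry 0 ≤ 0. Minimum is 11/2 at row 2 (s2 leaves); pivot element 2.
Divide row 2 by 2; eliminate column x from the other rows.
Row 1 update in column s2: 0 − 4·(1/2) = -2.

-2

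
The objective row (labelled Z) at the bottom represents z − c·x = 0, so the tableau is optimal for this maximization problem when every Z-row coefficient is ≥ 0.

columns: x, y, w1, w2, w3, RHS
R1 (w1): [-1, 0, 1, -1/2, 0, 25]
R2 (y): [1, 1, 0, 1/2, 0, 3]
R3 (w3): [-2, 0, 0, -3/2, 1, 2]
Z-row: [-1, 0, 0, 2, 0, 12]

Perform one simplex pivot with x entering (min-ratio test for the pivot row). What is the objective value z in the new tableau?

Ratio test on column x — row 1: entry -1 ≤ 0; row 2: 3/1 = 3; row 3: entry -2 ≤ 0. Minimum is 3 at row 2 (y leaves); pivot element 1.
Pivot on row 2; the Z-row RHS becomes 12 − (-1)·3 = 15.

15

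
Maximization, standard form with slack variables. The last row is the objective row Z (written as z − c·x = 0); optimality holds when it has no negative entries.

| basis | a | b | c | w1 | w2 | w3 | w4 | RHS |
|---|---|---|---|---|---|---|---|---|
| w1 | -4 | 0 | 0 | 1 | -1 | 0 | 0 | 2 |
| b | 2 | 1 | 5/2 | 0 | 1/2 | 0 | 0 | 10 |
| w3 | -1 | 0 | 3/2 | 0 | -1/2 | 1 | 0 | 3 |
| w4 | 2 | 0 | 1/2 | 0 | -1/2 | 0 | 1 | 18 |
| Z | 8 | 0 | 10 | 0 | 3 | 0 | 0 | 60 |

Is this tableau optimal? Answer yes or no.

yes

Every Z-row coefficient is ≥ 0, so the tableau is optimal.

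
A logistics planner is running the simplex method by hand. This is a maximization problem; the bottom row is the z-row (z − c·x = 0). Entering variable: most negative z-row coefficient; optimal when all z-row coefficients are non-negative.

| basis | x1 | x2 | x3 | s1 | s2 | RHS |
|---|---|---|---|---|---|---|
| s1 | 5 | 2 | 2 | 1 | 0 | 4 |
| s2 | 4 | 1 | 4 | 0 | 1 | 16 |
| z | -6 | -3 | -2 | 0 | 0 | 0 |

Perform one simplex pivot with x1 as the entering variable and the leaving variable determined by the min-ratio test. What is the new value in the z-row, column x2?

-3/5

Ratio test on column x1 — row 1: 4/5 = 4/5; row 2: 16/4 = 4. Minimum is 4/5 at row 1 (s1 leaves); pivot element 5.
Divide row 1 by 5; eliminate column x1 from the other rows.
z-row update in column x2: -3 − (-6)·(2/5) = -3/5.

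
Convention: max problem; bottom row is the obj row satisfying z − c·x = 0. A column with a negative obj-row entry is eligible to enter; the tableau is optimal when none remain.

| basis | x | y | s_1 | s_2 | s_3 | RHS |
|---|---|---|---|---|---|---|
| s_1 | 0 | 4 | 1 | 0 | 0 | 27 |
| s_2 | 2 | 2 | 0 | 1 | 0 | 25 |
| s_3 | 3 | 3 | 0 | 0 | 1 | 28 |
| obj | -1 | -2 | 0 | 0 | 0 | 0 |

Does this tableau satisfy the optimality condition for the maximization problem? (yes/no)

The obj-row has a negative entry -2 in column y, so it is not optimal.

no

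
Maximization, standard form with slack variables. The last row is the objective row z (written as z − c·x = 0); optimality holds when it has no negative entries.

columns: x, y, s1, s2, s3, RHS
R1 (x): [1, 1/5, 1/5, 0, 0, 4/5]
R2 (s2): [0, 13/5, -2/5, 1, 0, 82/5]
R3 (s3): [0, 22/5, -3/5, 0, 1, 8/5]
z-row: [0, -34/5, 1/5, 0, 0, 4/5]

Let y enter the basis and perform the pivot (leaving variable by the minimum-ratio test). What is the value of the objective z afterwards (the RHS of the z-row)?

36/11

Ratio test on column y — row 1: (4/5)/(1/5) = 4; row 2: (82/5)/(13/5) = 82/13; row 3: (8/5)/(22/5) = 4/11. Minimum is 4/11 at row 3 (s3 leaves); pivot element 22/5.
Pivot on row 3; the z-row RHS becomes 4/5 − (-34/5)·(4/11) = 36/11.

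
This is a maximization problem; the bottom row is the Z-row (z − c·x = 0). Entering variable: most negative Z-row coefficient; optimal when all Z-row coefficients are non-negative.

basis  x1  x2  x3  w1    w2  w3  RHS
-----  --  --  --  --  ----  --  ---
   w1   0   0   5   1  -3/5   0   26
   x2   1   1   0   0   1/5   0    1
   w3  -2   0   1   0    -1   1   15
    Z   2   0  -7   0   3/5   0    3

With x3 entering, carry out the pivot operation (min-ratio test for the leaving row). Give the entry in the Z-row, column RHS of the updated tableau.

Ratio test on column x3 — row 1: 26/5 = 26/5; row 2: entry 0 ≤ 0; row 3: 15/1 = 15. Minimum is 26/5 at row 1 (w1 leaves); pivot element 5.
Divide row 1 by 5; eliminate column x3 from the other rows.
Z-row update in column RHS: 3 − (-7)·(26/5) = 197/5.

197/5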